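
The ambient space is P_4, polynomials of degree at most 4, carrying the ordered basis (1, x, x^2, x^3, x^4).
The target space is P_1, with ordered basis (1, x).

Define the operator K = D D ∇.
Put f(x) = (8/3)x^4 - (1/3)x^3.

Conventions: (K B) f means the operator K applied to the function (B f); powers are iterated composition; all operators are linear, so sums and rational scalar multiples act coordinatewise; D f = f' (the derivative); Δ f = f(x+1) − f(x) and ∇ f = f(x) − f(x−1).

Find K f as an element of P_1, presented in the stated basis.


∇ f = (32/3)x^3 - 17x^2 + (35/3)x - 3
D ∇ f = 32x^2 - 34x + 35/3
D D ∇ f = 64x - 34

the result is g(x) = 64x - 34


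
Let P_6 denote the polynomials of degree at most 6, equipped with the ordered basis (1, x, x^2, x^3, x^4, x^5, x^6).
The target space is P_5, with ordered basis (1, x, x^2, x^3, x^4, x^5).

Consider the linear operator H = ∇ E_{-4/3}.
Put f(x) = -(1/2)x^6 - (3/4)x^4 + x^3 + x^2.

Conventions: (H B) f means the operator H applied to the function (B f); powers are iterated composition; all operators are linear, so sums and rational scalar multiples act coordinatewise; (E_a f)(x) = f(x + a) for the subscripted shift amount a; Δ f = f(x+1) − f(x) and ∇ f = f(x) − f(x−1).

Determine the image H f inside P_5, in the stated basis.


E_{-4/3} f = -(1/2)x^6 + 4x^5 - (169/12)x^4 + (775/27)x^3 - (937/27)x^2 + (1816/81)x - 4208/729
∇ E_{-4/3} f = -3x^5 + (55/2)x^4 - (319/3)x^3 + (1963/9)x^2 - (6341/27)x + 33829/324

the image equals g(x) = -3x^5 + (55/2)x^4 - (319/3)x^3 + (1963/9)x^2 - (6341/27)x + 33829/324


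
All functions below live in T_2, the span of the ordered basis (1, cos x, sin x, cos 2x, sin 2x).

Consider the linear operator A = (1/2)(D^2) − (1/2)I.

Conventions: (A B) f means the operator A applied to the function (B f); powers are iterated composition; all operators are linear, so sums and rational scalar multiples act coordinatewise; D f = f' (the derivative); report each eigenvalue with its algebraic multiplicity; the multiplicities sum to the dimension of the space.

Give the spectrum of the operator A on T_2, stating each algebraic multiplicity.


image of 1: -1/2
image of cos x: -cos x
image of sin x: -sin x
image of cos 2x: -(5/2)cos 2x
image of sin 2x: -(5/2)sin 2x
the matrix is diagonal; its diagonal is (-1/2, -1, -1, -5/2, -5/2)
for a triangular matrix the eigenvalues are the diagonal entries, with algebraic multiplicity their repetition count

λ = -5/2 (multiplicity 2), λ = -1 (multiplicity 2), λ = -1/2 (multiplicity 1)


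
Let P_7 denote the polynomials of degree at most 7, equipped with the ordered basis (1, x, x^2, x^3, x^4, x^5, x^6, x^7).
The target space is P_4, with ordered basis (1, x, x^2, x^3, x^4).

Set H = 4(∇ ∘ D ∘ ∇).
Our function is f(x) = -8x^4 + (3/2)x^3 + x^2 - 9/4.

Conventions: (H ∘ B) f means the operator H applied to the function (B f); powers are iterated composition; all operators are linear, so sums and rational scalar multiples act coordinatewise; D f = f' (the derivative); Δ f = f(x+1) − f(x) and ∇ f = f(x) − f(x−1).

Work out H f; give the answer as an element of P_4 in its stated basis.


∇ f = -32x^3 + (105/2)x^2 - (69/2)x + 17/2
D ∇ f = -96x^2 + 105x - 69/2
∇ D ∇ f = -192x + 201
(4(∇ ∘ D ∘ ∇)) f = -768x + 804

g(x) = -768x + 804


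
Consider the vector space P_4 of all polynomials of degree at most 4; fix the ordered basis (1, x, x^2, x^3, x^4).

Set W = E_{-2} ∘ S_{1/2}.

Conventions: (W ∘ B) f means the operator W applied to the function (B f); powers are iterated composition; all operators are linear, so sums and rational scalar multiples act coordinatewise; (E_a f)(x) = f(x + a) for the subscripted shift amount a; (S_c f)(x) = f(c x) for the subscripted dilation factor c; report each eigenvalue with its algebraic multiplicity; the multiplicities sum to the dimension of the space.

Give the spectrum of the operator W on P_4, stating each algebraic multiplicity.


λ = 1/16 (multiplicity 1), λ = 1/8 (multiplicity 1), λ = 1/4 (multiplicity 1), λ = 1/2 (multiplicity 1), λ = 1 (multiplicity 1)

image of 1: 1
image of x: (1/2)x - 1
image of x^2: (1/4)x^2 - x + 1
image of x^3: (1/8)x^3 - (3/4)x^2 + (3/2)x - 1
image of x^4: (1/16)x^4 - (1/2)x^3 + (3/2)x^2 - 2x + 1
the matrix is upper triangular; its diagonal is (1, 1/2, 1/4, 1/8, 1/16)
for a triangular matrix the eigenvalues are the diagonal entries, with algebraic multiplicity their repetition count


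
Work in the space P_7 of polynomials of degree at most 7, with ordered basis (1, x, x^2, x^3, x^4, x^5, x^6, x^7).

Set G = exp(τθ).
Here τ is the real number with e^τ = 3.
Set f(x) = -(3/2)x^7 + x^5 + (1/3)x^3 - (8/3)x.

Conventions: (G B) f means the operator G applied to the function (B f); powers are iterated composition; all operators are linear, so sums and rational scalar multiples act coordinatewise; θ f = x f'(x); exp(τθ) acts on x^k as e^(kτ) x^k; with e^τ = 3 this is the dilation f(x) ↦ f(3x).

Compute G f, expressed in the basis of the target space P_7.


exp(τθ) x^k = e^(kτ) x^k; with e^τ = 3 this sends x^k to 3^k x^k
x ↦ 3 x
x^3 ↦ 27 x^3
x^5 ↦ 243 x^5
x^7 ↦ 2187 x^7
applying this coordinatewise to f: exp(τθ) f = -(6561/2)x^7 + 243x^5 + 9x^3 - 8x

the result is g(x) = -(6561/2)x^7 + 243x^5 + 9x^3 - 8x


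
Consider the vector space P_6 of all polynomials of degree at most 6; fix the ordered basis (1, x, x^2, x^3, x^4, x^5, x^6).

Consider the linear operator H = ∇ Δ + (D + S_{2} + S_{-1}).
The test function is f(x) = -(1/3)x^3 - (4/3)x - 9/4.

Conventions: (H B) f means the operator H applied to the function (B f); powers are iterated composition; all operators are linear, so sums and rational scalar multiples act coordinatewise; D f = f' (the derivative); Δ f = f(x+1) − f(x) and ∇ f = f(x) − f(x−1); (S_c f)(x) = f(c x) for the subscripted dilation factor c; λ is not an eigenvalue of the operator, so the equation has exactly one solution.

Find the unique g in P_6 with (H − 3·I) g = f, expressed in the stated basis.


g(x) = -(1/12)x^3 + (1/8)x^2 + (13/24)x + 73/24

write g with unknown coordinates in the stated basis and equate coefficients in (H − 3·I) g = f
solving from the highest basis element down gives g = -(1/12)x^3 + (1/8)x^2 + (13/24)x + 73/24
check: H g = -(7/12)x^3 + (3/8)x^2 + (7/24)x + 55/8
so H g − 3·g = -(1/3)x^3 - (4/3)x - 9/4 = f ✓


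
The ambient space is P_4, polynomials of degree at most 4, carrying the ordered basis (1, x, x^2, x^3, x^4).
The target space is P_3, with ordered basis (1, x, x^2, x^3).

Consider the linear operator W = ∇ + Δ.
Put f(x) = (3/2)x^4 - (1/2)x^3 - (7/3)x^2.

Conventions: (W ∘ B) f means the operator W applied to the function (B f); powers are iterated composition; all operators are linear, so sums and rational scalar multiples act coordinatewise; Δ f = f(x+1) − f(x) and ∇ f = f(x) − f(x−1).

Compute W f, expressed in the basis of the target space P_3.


the image equals g(x) = 12x^3 - 3x^2 + (8/3)x - 1

∇ f = 6x^3 - (21/2)x^2 + (17/6)x + 1/3
Δ f = 6x^3 + (15/2)x^2 - (1/6)x - 4/3
(∇ + Δ) f = 12x^3 - 3x^2 + (8/3)x - 1


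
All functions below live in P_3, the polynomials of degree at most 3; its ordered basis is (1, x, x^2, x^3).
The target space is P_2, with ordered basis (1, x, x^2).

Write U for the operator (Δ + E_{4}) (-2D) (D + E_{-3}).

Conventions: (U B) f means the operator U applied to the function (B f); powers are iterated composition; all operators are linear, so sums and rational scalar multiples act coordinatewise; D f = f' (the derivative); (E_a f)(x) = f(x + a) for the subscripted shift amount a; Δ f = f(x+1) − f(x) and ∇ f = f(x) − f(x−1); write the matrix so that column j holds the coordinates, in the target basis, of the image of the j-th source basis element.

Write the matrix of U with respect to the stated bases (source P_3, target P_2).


image of 1: 0
image of x: -2
image of x^2: -4x - 12
image of x^3: -6x^2 - 36x - 36
each image's coordinates form column j of the matrix

the matrix is [[0, -2, -12, -36]; [0, 0, -4, -36]; [0, 0, 0, -6]] (rows listed top to bottom)


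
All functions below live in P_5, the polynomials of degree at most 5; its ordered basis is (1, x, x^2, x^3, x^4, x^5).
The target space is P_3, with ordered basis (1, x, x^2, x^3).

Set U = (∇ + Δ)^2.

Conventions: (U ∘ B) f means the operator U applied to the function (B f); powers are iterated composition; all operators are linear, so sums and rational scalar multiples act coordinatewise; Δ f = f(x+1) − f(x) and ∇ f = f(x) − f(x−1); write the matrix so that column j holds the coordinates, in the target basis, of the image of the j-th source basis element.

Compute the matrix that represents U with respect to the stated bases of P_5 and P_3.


image of 1: 0
image of x: 0
image of x^2: 8
image of x^3: 24x
image of x^4: 48x^2 + 32
image of x^5: 80x^3 + 160x
each image's coordinates form column j of the matrix

the matrix is [[0, 0, 8, 0, 32, 0]; [0, 0, 0, 24, 0, 160]; [0, 0, 0, 0, 48, 0]; [0, 0, 0, 0, 0, 80]] (rows listed top to bottom)


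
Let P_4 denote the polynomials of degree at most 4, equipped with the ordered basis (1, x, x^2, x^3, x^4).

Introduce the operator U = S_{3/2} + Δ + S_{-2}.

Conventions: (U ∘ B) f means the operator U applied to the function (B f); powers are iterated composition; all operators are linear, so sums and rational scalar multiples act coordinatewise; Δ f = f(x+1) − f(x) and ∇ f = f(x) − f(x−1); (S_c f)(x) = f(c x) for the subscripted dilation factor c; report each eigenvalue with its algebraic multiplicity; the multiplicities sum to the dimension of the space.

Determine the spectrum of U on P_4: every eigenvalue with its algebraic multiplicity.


image of 1: 2
image of x: -(1/2)x + 1
image of x^2: (25/4)x^2 + 2x + 1
image of x^3: -(37/8)x^3 + 3x^2 + 3x + 1
image of x^4: (337/16)x^4 + 4x^3 + 6x^2 + 4x + 1
the matrix is upper triangular; its diagonal is (2, -1/2, 25/4, -37/8, 337/16)
for a triangular matrix the eigenvalues are the diagonal entries, with algebraic multiplicity their repetition count

λ = -37/8 (multiplicity 1), λ = -1/2 (multiplicity 1), λ = 2 (multiplicity 1), λ = 25/4 (multiplicity 1), λ = 337/16 (multiplicity 1)


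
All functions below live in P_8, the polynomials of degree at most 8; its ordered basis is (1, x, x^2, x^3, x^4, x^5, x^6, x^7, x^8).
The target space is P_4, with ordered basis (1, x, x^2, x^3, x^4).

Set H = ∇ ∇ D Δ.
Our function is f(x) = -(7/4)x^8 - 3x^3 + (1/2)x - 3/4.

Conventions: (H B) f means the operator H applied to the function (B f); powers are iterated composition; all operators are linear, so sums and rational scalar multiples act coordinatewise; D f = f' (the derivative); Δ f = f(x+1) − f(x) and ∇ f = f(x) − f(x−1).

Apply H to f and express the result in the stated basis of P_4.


Δ f = -14x^7 - 49x^6 - 98x^5 - (245/2)x^4 - 98x^3 - 58x^2 - 23x - 17/4
D Δ f = -98x^6 - 294x^5 - 490x^4 - 490x^3 - 294x^2 - 116x - 23
∇ D Δ f = -588x^5 - 980x^3 - 196x - 18
∇ (∇ D Δ) f = -2940x^4 + 5880x^3 - 8820x^2 + 5880x - 1764

g(x) = -2940x^4 + 5880x^3 - 8820x^2 + 5880x - 1764


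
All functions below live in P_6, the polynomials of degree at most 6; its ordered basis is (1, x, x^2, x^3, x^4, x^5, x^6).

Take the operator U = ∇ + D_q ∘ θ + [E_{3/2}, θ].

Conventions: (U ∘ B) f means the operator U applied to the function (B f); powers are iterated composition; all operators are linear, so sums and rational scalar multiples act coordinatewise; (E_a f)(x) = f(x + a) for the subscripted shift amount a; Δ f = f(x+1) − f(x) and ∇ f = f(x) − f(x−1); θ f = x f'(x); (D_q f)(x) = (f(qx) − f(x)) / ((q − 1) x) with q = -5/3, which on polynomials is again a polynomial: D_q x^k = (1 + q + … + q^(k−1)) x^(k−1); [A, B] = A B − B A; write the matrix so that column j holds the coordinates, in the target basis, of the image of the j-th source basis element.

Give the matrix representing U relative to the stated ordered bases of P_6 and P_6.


the matrix is [[0, 7/2, 7/2, 89/8, 77/4, 1247/32, 2155/32]; [0, 0, 11/3, 21/2, 89/2, 385/4, 3741/16]; [0, 0, 0, 83/6, 21, 445/4, 1155/4]; [0, 0, 0, 0, -2/27, 35, 445/2]; [0, 0, 0, 0, 0, 6235/162, 105/2]; [0, 0, 0, 0, 0, 0, -2509/81]; [0, 0, 0, 0, 0, 0, 0]] (rows listed top to bottom)

image of 1: 0
image of x: 7/2
image of x^2: (11/3)x + 7/2
image of x^3: (83/6)x^2 + (21/2)x + 89/8
image of x^4: -(2/27)x^3 + 21x^2 + (89/2)x + 77/4
image of x^5: (6235/162)x^4 + 35x^3 + (445/4)x^2 + (385/4)x + 1247/32
image of x^6: -(2509/81)x^5 + (105/2)x^4 + (445/2)x^3 + (1155/4)x^2 + (3741/16)x + 2155/32
each image's coordinates form column j of the matrix


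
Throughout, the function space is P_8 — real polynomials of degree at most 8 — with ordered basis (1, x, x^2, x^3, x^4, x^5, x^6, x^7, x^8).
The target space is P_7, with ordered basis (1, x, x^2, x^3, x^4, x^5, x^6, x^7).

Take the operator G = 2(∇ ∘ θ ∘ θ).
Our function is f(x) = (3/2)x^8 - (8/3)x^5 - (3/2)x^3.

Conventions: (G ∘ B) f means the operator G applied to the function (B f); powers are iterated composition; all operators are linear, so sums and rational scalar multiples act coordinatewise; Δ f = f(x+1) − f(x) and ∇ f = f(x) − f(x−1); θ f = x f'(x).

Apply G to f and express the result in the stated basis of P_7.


g(x) = 1536x^7 - 5376x^6 + 10752x^5 - (42320/3)x^4 + (36256/3)x^3 - (20371/3)x^2 + (6851/3)x - 1057/3

θ f = 12x^8 - (40/3)x^5 - (9/2)x^3
θ θ f = 96x^8 - (200/3)x^5 - (27/2)x^3
∇ θ θ f = 768x^7 - 2688x^6 + 5376x^5 - (21160/3)x^4 + (18128/3)x^3 - (20371/6)x^2 + (6851/6)x - 1057/6
(2(∇ ∘ θ ∘ θ)) f = 1536x^7 - 5376x^6 + 10752x^5 - (42320/3)x^4 + (36256/3)x^3 - (20371/3)x^2 + (6851/3)x - 1057/3


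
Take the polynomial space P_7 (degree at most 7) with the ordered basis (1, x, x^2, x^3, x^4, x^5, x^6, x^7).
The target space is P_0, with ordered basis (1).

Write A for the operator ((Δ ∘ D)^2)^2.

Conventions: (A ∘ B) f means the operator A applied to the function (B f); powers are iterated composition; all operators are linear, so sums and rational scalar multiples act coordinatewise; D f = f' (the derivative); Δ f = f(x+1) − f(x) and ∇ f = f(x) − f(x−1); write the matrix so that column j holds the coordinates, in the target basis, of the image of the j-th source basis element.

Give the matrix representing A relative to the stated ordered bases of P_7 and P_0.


the matrix is [[0, 0, 0, 0, 0, 0, 0, 0]] (rows listed top to bottom)

image of 1: 0
image of x: 0
image of x^2: 0
image of x^3: 0
image of x^4: 0
image of x^5: 0
image of x^6: 0
image of x^7: 0
each image's coordinates form column j of the matrix


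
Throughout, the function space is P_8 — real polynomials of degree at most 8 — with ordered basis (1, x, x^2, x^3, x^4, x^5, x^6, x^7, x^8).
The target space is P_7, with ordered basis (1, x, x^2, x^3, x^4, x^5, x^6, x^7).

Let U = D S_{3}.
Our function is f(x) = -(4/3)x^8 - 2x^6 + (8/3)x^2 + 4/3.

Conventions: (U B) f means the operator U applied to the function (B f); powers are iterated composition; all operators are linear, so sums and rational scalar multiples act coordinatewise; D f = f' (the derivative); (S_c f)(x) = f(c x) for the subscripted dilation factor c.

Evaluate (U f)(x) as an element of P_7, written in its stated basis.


S_{3} f = -8748x^8 - 1458x^6 + 24x^2 + 4/3
D S_{3} f = -69984x^7 - 8748x^5 + 48x

the image equals g(x) = -69984x^7 - 8748x^5 + 48x


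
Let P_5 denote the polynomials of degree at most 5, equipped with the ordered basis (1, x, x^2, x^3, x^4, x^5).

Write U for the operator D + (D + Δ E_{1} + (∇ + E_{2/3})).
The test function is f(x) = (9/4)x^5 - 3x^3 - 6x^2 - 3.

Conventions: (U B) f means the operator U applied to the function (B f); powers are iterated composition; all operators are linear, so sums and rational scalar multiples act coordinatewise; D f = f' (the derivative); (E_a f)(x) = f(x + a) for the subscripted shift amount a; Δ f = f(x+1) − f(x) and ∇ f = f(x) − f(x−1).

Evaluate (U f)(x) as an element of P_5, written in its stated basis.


D f = (45/4)x^4 - 9x^2 - 12x
D f = (45/4)x^4 - 9x^2 - 12x
E_{1} f = (9/4)x^5 + (45/4)x^4 + (39/2)x^3 + (15/2)x^2 - (39/4)x - 39/4
Δ E_{1} f = (45/4)x^4 + (135/2)x^3 + (297/2)x^2 + (519/4)x + 123/4
∇ f = (45/4)x^4 - (45/2)x^3 + (27/2)x^2 - (57/4)x + 21/4
E_{2/3} f = (9/4)x^5 + (15/2)x^4 + 7x^3 - (16/3)x^2 - (88/9)x - 169/27
(∇ + E_{2/3}) f = (9/4)x^5 + (75/4)x^4 - (31/2)x^3 + (49/6)x^2 - (865/36)x - 109/108
(D + Δ E_{1} + (∇ + E_{2/3})) f = (9/4)x^5 + (165/4)x^4 + 52x^3 + (443/3)x^2 + (1687/18)x + 803/27
(D + (D + Δ E_{1} + (∇ + E_{2/3}))) f = (9/4)x^5 + (105/2)x^4 + 52x^3 + (416/3)x^2 + (1471/18)x + 803/27

the image equals g(x) = (9/4)x^5 + (105/2)x^4 + 52x^3 + (416/3)x^2 + (1471/18)x + 803/27


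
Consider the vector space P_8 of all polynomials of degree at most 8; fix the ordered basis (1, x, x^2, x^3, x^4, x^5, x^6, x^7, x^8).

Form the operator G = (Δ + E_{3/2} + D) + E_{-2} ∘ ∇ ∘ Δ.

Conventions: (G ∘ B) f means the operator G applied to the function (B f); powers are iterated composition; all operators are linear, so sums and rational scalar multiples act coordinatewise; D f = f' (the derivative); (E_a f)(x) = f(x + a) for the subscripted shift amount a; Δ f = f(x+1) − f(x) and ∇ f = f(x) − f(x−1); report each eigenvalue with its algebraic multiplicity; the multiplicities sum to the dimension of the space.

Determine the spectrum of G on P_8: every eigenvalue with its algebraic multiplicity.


λ = 1 (multiplicity 9)

image of 1: 1
image of x: x + 7/2
image of x^2: x^2 + 7x + 21/4
image of x^3: x^3 + (21/2)x^2 + (63/4)x - 61/8
image of x^4: x^4 + 14x^3 + (63/2)x^2 - (61/2)x + 897/16
image of x^5: x^5 + (35/2)x^4 + (105/2)x^3 - (305/4)x^2 + (4485/16)x - 5485/32
image of x^6: x^6 + 21x^5 + (315/4)x^4 - (305/2)x^3 + (13455/16)x^2 - (16455/16)x + 39321/64
image of x^7: x^7 + (49/2)x^6 + (441/4)x^5 - (2135/8)x^4 + (31395/16)x^3 - (115185/32)x^2 + (275247/64)x - 244981/128
image of x^8: x^8 + 28x^7 + 147x^6 - 427x^5 + (31395/8)x^4 - (38395/4)x^3 + (275247/16)x^2 - (244981/16)x + 1555617/256
the matrix is upper triangular; its diagonal is (1, 1, 1, 1, 1, 1, 1, 1, 1)
for a triangular matrix the eigenvalues are the diagonal entries, with algebraic multiplicity their repetition count


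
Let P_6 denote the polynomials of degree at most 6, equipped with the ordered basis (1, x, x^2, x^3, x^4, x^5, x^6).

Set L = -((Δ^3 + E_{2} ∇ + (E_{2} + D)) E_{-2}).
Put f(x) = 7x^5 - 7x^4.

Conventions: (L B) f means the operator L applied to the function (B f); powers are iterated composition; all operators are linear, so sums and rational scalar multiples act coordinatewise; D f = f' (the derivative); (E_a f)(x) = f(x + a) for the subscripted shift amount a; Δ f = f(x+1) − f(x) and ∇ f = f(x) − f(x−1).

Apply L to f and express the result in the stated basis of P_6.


E_{-2} f = 7x^5 - 77x^4 + 336x^3 - 728x^2 + 784x - 336
Δ E_{-2} f = 35x^4 - 238x^3 + 616x^2 - 721x + 322
Δ Δ E_{-2} f = 140x^3 - 504x^2 + 658x - 308
Δ Δ Δ E_{-2} f = 420x^2 - 588x + 294
∇ E_{-2} f = 35x^4 - 378x^3 + 1540x^2 - 2807x + 1932
E_{2} ∇ E_{-2} f = 35x^4 - 98x^3 + 112x^2 - 63x + 14
E_{2} E_{-2} f = 7x^5 - 7x^4
D E_{-2} f = 35x^4 - 308x^3 + 1008x^2 - 1456x + 784
(E_{2} + D) E_{-2} f = 7x^5 + 28x^4 - 308x^3 + 1008x^2 - 1456x + 784
(Δ^3 + E_{2} ∇ + (E_{2} + D)) E_{-2} f = 7x^5 + 63x^4 - 406x^3 + 1540x^2 - 2107x + 1092
(-((Δ^3 + E_{2} ∇ + (E_{2} + D)) E_{-2})) f = -7x^5 - 63x^4 + 406x^3 - 1540x^2 + 2107x - 1092

the result is g(x) = -7x^5 - 63x^4 + 406x^3 - 1540x^2 + 2107x - 1092


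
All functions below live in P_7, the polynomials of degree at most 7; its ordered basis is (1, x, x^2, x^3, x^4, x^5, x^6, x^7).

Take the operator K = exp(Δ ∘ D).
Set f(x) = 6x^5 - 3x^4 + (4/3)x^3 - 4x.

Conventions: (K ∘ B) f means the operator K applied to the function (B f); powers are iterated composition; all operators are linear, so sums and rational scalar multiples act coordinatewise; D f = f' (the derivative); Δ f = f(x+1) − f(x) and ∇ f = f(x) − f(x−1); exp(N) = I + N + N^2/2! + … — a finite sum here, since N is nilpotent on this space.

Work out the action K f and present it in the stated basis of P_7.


order-1 term: 120x^3 + 144x^2 + 92x + 22
order-2 term: 360x + 324
the series for exp(Δ ∘ D) f terminates at order 2
exp(Δ ∘ D) f = 6x^5 - 3x^4 + (364/3)x^3 + 144x^2 + 448x + 346

g(x) = 6x^5 - 3x^4 + (364/3)x^3 + 144x^2 + 448x + 346


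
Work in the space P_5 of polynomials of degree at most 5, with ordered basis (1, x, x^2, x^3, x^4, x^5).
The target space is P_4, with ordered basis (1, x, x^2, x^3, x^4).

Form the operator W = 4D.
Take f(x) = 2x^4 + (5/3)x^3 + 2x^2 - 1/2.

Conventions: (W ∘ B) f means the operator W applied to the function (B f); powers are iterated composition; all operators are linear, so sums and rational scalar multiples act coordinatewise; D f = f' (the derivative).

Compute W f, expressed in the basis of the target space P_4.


the result is g(x) = 32x^3 + 20x^2 + 16x

D f = 8x^3 + 5x^2 + 4x
(4D) f = 32x^3 + 20x^2 + 16x


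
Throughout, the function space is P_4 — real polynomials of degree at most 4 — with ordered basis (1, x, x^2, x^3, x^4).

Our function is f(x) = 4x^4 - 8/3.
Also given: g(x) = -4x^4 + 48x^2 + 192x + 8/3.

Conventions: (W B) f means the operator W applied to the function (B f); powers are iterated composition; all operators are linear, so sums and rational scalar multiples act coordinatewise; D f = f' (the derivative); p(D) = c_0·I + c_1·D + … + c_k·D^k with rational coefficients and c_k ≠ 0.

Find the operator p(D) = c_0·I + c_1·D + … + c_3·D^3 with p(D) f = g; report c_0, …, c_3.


p(D) = -I + D^2 + 2·D^3, i.e. c_0 = -1, c_1 = 0, c_2 = 1, c_3 = 2

D^0 f = 4x^4 - 8/3
D^1 f = 16x^3
D^2 f = 48x^2
D^3 f = 96x
matching coefficients of g against c_0 f + c_1 Df + … from the top degree down determines the c_i
solution: c_0 = -1, c_1 = 0, c_2 = 1, c_3 = 2


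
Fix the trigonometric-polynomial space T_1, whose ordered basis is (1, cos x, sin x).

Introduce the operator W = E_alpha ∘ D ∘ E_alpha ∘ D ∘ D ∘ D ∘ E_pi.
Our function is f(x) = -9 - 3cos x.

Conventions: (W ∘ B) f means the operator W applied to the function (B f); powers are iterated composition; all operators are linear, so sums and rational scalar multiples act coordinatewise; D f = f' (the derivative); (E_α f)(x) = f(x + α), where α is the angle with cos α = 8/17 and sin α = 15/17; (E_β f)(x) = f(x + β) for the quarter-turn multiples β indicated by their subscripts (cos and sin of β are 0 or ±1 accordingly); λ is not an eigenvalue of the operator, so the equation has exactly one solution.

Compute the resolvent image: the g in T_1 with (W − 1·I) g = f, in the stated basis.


g(x) = 9 + (3/2)cos x + (45/16)sin x

write g with unknown coordinates in the stated basis and equate coefficients in (W − 1·I) g = f
solving from the highest basis element down gives g = 9 + (3/2)cos x + (45/16)sin x
check: W g = -(3/2)cos x + (45/16)sin x
so W g − 1·g = -9 - 3cos x = f ✓


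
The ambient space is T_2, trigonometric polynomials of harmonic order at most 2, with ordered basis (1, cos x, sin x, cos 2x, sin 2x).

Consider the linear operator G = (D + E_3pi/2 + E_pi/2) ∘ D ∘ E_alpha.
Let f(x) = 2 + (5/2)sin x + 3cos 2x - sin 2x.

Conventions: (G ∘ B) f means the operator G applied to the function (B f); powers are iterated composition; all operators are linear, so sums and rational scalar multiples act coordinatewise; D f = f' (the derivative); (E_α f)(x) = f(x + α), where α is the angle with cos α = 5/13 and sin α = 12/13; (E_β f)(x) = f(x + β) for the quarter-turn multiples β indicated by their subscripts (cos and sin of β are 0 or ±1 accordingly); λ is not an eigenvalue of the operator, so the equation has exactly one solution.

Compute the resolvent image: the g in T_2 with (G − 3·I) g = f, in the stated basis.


write g with unknown coordinates in the stated basis and equate coefficients in (G − 3·I) g = f
solving from the highest basis element down gives g = -2/3 + (3/16)cos x - (11/16)sin x + (1343/1193)cos 2x - (461/1193)sin 2x
check: G g = (9/16)cos x + (7/16)sin x + (7608/1193)cos 2x - (2576/1193)sin 2x
so G g − 3·g = 2 + (5/2)sin x + 3cos 2x - sin 2x = f ✓

the result is g(x) = -2/3 + (3/16)cos x - (11/16)sin x + (1343/1193)cos 2x - (461/1193)sin 2x


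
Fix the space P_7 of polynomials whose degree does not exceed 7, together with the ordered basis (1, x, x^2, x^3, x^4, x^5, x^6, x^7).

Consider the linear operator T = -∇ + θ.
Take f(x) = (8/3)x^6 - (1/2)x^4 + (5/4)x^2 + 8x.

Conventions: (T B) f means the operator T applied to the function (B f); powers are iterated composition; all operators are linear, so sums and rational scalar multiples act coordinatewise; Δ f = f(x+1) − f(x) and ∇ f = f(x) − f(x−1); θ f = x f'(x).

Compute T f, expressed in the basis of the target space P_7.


∇ f = 16x^5 - 40x^4 + (154/3)x^3 - 37x^2 + (33/2)x + 55/12
(-∇) f = -16x^5 + 40x^4 - (154/3)x^3 + 37x^2 - (33/2)x - 55/12
θ f = 16x^6 - 2x^4 + (5/2)x^2 + 8x
(-∇ + θ) f = 16x^6 - 16x^5 + 38x^4 - (154/3)x^3 + (79/2)x^2 - (17/2)x - 55/12

the image equals g(x) = 16x^6 - 16x^5 + 38x^4 - (154/3)x^3 + (79/2)x^2 - (17/2)x - 55/12


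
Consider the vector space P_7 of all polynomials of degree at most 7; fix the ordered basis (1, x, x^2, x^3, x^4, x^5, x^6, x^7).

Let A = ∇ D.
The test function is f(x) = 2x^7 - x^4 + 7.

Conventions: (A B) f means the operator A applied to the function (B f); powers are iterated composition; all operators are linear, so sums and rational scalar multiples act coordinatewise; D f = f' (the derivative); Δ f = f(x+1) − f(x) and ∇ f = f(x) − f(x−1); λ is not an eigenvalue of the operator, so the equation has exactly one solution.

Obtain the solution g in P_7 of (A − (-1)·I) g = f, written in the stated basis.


the image equals g(x) = 2x^7 - 84x^5 + 209x^4 + 1400x^3 - 4818x^2 - 4296x + 12601

write g with unknown coordinates in the stated basis and equate coefficients in (A − (-1)·I) g = f
solving from the highest basis element down gives g = 2x^7 - 84x^5 + 209x^4 + 1400x^3 - 4818x^2 - 4296x + 12601
check: A g = 84x^5 - 210x^4 - 1400x^3 + 4818x^2 + 4296x - 12594
so A g − (-1)·g = 2x^7 - x^4 + 7 = f ✓


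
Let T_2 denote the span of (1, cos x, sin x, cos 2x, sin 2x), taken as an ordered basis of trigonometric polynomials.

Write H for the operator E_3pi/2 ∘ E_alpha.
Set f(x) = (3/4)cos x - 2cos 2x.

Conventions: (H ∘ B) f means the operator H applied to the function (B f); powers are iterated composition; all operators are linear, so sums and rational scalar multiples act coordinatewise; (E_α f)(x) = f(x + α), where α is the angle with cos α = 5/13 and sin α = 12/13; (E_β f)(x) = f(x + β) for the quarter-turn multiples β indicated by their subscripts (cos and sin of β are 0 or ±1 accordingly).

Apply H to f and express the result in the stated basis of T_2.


g(x) = (9/13)cos x + (15/52)sin x - (238/169)cos 2x - (240/169)sin 2x

E_alpha f = (15/52)cos x - (9/13)sin x + (238/169)cos 2x + (240/169)sin 2x
E_3pi/2 E_alpha f = (9/13)cos x + (15/52)sin x - (238/169)cos 2x - (240/169)sin 2x


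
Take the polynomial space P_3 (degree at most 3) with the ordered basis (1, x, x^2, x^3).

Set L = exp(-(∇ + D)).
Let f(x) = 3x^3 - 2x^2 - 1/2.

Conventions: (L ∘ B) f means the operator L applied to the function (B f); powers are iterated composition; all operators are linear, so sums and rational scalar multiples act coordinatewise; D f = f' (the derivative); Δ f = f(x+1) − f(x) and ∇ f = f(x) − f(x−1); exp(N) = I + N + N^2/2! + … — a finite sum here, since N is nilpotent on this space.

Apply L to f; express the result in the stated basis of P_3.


order-1 term: -18x^2 + 17x - 5
order-2 term: 36x - 26
order-3 term: -24
the series for exp(-(∇ + D)) f terminates at order 3
exp(-(∇ + D)) f = 3x^3 - 20x^2 + 53x - 111/2

the result is g(x) = 3x^3 - 20x^2 + 53x - 111/2


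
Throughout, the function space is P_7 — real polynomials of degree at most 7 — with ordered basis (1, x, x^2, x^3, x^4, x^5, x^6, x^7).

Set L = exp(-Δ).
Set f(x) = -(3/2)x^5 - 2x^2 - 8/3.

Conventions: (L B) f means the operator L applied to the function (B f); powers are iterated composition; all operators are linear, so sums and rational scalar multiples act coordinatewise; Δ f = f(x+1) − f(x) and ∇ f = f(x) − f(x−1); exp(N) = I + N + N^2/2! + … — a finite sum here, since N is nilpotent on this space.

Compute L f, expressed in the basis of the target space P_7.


the image equals g(x) = -(3/2)x^5 + (15/2)x^4 - 17x^2 - (7/2)x + 1/3

order-1 term: (15/2)x^4 + 15x^3 + 15x^2 + (23/2)x + 7/2
order-2 term: -15x^3 - 45x^2 - (105/2)x - 49/2
order-3 term: 15x^2 + 45x + 75/2
order-4 term: -(15/2)x - 15
order-5 term: 3/2
the series for exp(-Δ) f terminates at order 5
exp(-Δ) f = -(3/2)x^5 + (15/2)x^4 - 17x^2 - (7/2)x + 1/3


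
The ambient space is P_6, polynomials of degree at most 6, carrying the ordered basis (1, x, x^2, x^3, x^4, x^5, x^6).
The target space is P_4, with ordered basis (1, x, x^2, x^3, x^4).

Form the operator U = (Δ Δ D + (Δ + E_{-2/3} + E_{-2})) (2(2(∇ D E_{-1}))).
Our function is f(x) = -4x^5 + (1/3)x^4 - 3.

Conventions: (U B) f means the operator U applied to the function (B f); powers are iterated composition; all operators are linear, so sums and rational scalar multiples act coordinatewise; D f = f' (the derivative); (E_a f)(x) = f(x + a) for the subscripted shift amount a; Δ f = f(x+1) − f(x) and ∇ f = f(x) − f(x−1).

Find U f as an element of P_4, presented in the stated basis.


g(x) = -640x^3 + 4512x^2 - 14656x + 395008/27

E_{-1} f = -4x^5 + (61/3)x^4 - (124/3)x^3 + 42x^2 - (64/3)x + 4/3
D E_{-1} f = -20x^4 + (244/3)x^3 - 124x^2 + 84x - 64/3
∇ D E_{-1} f = -80x^3 + 364x^2 - 572x + 928/3
(2(∇ D E_{-1})) f = -160x^3 + 728x^2 - 1144x + 1856/3
(2(2(∇ D E_{-1}))) f = -320x^3 + 1456x^2 - 2288x + 3712/3
D (2(2(∇ D E_{-1}))) f = -960x^2 + 2912x - 2288
Δ D (2(2(∇ D E_{-1}))) f = -1920x + 1952
Δ Δ D (2(2(∇ D E_{-1}))) f = -1920
Δ (2(2(∇ D E_{-1}))) f = -960x^2 + 1952x - 1152
E_{-2/3} (2(2(∇ D E_{-1}))) f = -320x^3 + 2096x^2 - 4656x + 94624/27
E_{-2} (2(2(∇ D E_{-1}))) f = -320x^3 + 3376x^2 - 11952x + 42592/3
(Δ + E_{-2/3} + E_{-2}) (2(2(∇ D E_{-1}))) f = -640x^3 + 4512x^2 - 14656x + 446848/27
(Δ Δ D + (Δ + E_{-2/3} + E_{-2})) (2(2(∇ D E_{-1}))) f = -640x^3 + 4512x^2 - 14656x + 395008/27


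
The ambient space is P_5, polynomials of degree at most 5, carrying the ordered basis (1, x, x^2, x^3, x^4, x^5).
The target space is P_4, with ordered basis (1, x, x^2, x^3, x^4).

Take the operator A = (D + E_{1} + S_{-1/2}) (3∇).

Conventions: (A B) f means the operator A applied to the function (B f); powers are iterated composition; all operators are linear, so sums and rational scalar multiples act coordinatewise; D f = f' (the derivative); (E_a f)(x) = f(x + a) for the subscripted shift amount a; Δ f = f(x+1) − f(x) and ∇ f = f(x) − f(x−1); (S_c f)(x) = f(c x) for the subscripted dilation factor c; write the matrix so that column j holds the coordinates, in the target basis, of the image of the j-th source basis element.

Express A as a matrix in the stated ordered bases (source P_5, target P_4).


the matrix is [[0, 6, 6, -3, 12, -9]; [0, 0, 3, 63/2, -30, 165/2]; [0, 0, 0, 45/4, 99/2, -105/2]; [0, 0, 0, 0, 21/2, 375/4]; [0, 0, 0, 0, 0, 255/16]] (rows listed top to bottom)

image of 1: 0
image of x: 6
image of x^2: 3x + 6
image of x^3: (45/4)x^2 + (63/2)x - 3
image of x^4: (21/2)x^3 + (99/2)x^2 - 30x + 12
image of x^5: (255/16)x^4 + (375/4)x^3 - (105/2)x^2 + (165/2)x - 9
each image's coordinates form column j of the matrix


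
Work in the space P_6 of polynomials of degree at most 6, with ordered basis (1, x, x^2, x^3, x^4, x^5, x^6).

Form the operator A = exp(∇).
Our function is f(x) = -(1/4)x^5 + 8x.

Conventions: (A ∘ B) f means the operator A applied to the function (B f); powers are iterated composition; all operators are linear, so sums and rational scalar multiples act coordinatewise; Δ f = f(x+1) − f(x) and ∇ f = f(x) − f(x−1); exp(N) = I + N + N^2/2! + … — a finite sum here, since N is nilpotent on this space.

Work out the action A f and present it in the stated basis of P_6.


order-1 term: -(5/4)x^4 + (5/2)x^3 - (5/2)x^2 + (5/4)x + 31/4
order-2 term: -(5/2)x^3 + (15/2)x^2 - (35/4)x + 15/4
order-3 term: -(5/2)x^2 + (15/2)x - 25/4
order-4 term: -(5/4)x + 5/2
order-5 term: -1/4
the series for exp(∇) f terminates at order 5
exp(∇) f = -(1/4)x^5 - (5/4)x^4 + (5/2)x^2 + (27/4)x + 15/2

g(x) = -(1/4)x^5 - (5/4)x^4 + (5/2)x^2 + (27/4)x + 15/2


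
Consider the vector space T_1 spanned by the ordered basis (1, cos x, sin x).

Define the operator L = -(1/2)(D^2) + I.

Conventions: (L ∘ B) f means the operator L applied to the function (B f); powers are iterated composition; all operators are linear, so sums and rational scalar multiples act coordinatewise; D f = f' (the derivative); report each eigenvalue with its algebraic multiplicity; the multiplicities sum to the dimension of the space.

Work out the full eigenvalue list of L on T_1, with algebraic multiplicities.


λ = 1 (multiplicity 1), λ = 3/2 (multiplicity 2)

image of 1: 1
image of cos x: (3/2)cos x
image of sin x: (3/2)sin x
the matrix is diagonal; its diagonal is (1, 3/2, 3/2)
for a triangular matrix the eigenvalues are the diagonal entries, with algebraic multiplicity their repetition count


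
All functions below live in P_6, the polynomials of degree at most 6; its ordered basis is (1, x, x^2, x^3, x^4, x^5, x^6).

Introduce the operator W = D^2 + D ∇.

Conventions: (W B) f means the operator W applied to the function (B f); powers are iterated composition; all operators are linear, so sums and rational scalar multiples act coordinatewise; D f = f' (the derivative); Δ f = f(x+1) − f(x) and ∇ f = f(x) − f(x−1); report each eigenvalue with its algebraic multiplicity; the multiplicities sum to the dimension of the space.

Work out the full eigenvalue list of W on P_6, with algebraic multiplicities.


image of 1: 0
image of x: 0
image of x^2: 4
image of x^3: 12x - 3
image of x^4: 24x^2 - 12x + 4
image of x^5: 40x^3 - 30x^2 + 20x - 5
image of x^6: 60x^4 - 60x^3 + 60x^2 - 30x + 6
the matrix is upper triangular; its diagonal is (0, 0, 0, 0, 0, 0, 0)
for a triangular matrix the eigenvalues are the diagonal entries, with algebraic multiplicity their repetition count

λ = 0 (multiplicity 7)


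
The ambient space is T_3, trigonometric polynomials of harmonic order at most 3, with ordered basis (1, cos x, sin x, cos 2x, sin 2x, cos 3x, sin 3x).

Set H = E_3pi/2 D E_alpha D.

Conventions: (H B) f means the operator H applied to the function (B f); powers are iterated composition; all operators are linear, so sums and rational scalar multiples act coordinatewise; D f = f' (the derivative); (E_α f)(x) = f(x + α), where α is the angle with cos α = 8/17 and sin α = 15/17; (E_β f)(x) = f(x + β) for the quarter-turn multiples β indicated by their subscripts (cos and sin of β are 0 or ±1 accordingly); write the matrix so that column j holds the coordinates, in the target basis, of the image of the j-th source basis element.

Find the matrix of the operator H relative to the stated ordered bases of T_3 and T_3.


the matrix is [[0, 0, 0, 0, 0, 0, 0]; [0, -15/17, 8/17, 0, 0, 0, 0]; [0, -8/17, -15/17, 0, 0, 0, 0]; [0, 0, 0, -644/289, 960/289, 0, 0]; [0, 0, 0, -960/289, -644/289, 0, 0]; [0, 0, 0, 0, 0, -4455/4913, 43992/4913]; [0, 0, 0, 0, 0, -43992/4913, -4455/4913]] (rows listed top to bottom)

image of 1: 0
image of cos x: -(15/17)cos x - (8/17)sin x
image of sin x: (8/17)cos x - (15/17)sin x
image of cos 2x: -(644/289)cos 2x - (960/289)sin 2x
image of sin 2x: (960/289)cos 2x - (644/289)sin 2x
image of cos 3x: -(4455/4913)cos 3x - (43992/4913)sin 3x
image of sin 3x: (43992/4913)cos 3x - (4455/4913)sin 3x
each image's coordinates form column j of the matrix


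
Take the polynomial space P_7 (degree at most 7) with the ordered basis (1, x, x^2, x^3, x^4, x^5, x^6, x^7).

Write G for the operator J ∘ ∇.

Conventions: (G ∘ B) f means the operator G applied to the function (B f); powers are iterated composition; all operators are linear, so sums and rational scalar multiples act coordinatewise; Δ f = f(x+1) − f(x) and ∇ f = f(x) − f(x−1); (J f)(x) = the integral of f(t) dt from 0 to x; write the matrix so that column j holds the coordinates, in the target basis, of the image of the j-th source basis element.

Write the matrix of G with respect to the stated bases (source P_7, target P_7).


the matrix is [[0, 0, 0, 0, 0, 0, 0, 0]; [0, 1, -1, 1, -1, 1, -1, 1]; [0, 0, 1, -3/2, 2, -5/2, 3, -7/2]; [0, 0, 0, 1, -2, 10/3, -5, 7]; [0, 0, 0, 0, 1, -5/2, 5, -35/4]; [0, 0, 0, 0, 0, 1, -3, 7]; [0, 0, 0, 0, 0, 0, 1, -7/2]; [0, 0, 0, 0, 0, 0, 0, 1]] (rows listed top to bottom)

image of 1: 0
image of x: x
image of x^2: x^2 - x
image of x^3: x^3 - (3/2)x^2 + x
image of x^4: x^4 - 2x^3 + 2x^2 - x
image of x^5: x^5 - (5/2)x^4 + (10/3)x^3 - (5/2)x^2 + x
image of x^6: x^6 - 3x^5 + 5x^4 - 5x^3 + 3x^2 - x
image of x^7: x^7 - (7/2)x^6 + 7x^5 - (35/4)x^4 + 7x^3 - (7/2)x^2 + x
each image's coordinates form column j of the matrix


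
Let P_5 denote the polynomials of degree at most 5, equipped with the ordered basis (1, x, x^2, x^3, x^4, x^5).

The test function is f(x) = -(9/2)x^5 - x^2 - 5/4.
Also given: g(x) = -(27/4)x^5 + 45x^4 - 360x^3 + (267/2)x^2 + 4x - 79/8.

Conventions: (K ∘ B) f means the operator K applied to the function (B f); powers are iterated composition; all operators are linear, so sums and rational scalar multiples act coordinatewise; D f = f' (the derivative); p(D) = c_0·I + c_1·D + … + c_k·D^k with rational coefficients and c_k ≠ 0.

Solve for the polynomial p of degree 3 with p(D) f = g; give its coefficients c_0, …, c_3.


p(D) = (3/2)·I − 2·D + 4·D^2 − (1/2)·D^3, i.e. c_0 = 3/2, c_1 = -2, c_2 = 4, c_3 = -1/2

D^0 f = -(9/2)x^5 - x^2 - 5/4
D^1 f = -(45/2)x^4 - 2x
D^2 f = -90x^3 - 2
D^3 f = -270x^2
matching coefficients of g against c_0 f + c_1 Df + … from the top degree down determines the c_i
solution: c_0 = 3/2, c_1 = -2, c_2 = 4, c_3 = -1/2


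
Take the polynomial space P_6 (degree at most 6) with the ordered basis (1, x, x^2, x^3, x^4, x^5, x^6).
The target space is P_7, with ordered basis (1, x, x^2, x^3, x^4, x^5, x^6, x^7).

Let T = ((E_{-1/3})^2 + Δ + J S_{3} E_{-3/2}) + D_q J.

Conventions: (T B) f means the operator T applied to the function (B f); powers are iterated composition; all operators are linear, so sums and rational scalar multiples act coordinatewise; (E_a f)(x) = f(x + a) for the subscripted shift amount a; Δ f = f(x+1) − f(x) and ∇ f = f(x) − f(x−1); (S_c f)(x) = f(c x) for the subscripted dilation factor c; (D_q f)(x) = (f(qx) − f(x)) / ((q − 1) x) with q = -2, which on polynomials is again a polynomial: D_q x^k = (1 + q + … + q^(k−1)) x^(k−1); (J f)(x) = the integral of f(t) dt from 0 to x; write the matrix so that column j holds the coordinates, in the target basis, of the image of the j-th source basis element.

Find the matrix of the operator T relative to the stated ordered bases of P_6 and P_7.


the matrix is [[2, 1/3, 13/9, 19/27, 97/81, 211/243, 793/729]; [1, -1, 35/12, 23/24, 3403/432, -4163/2592, 86057/5184]; [0, 3/2, -5/2, 89/8, -139/12, 38885/864, -43529/864]; [0, 0, 3, -55/4, 251/6, -3125/36, 104495/432]; [0, 0, 0, 27/4, -373/10, 3685/24, -10415/24]; [0, 0, 0, 0, 81/5, -124, 2195/4]; [0, 0, 0, 0, 0, 81/2, -5003/14]; [0, 0, 0, 0, 0, 0, 729/7]] (rows listed top to bottom)

image of 1: x + 2
image of x: (3/2)x^2 - x + 1/3
image of x^2: 3x^3 - (5/2)x^2 + (35/12)x + 13/9
image of x^3: (27/4)x^4 - (55/4)x^3 + (89/8)x^2 + (23/24)x + 19/27
image of x^4: (81/5)x^5 - (373/10)x^4 + (251/6)x^3 - (139/12)x^2 + (3403/432)x + 97/81
image of x^5: (81/2)x^6 - 124x^5 + (3685/24)x^4 - (3125/36)x^3 + (38885/864)x^2 - (4163/2592)x + 211/243
image of x^6: (729/7)x^7 - (5003/14)x^6 + (2195/4)x^5 - (10415/24)x^4 + (104495/432)x^3 - (43529/864)x^2 + (86057/5184)x + 793/729
each image's coordinates form column j of the matrix
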